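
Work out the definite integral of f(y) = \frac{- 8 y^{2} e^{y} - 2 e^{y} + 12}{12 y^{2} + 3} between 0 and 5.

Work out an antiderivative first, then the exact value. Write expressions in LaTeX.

Antiderivative: F(y) = \frac{2 \left(- e^{y} + 3 \operatorname{atan}{\left(2 y \right)}\right)}{3}; value = - \frac{2 e^{5}}{3} + \frac{2}{3} + 2 \operatorname{atan}{\left(10 \right)}

Check any antiderivative F(y) by computing F'(y) and comparing it with f(y).
F(y) = \frac{2 \left(- e^{y} + 3 \operatorname{atan}{\left(2 y \right)}\right)}{3} is an antiderivative of f.
Check: d/dy[\frac{2 \left(- e^{y} + 3 \operatorname{atan}{\left(2 y \right)}\right)}{3}] = \frac{- 8 y^{2} e^{y} - 2 e^{y} + 12}{12 y^{2} + 3} = f(y).
F(5) = - \frac{2 e^{5}}{3} + 2 \operatorname{atan}{\left(10 \right)}; F(0) = - \frac{2}{3}.
Integral = F(5) - F(0) = - \frac{2 e^{5}}{3} + \frac{2}{3} + 2 \operatorname{atan}{\left(10 \right)}.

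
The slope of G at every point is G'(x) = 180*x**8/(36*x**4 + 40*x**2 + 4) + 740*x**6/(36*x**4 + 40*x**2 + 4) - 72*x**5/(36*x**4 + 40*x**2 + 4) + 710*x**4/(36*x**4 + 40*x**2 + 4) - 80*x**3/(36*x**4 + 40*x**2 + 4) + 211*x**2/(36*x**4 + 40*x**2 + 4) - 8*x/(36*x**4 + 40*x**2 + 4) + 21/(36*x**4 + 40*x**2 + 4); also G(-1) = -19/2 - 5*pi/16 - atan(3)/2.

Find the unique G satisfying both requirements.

Integrate term by term and add the pieces.
A general antiderivative is x**5 + 5*x**3 - x**2 + 5*x/2 + 5*atan(x)/4 + atan(3*x)/2 + C.
The condition gives C = -19/2 - 5*pi/16 - atan(3)/2 - (-19/2 - 5*pi/16 - atan(3)/2) = 0.
So G(x) = (4*x**5 + 20*x**3 - 4*x**2 + 10*x + 5*atan(x) + 2*atan(3*x))/4.
Check: d/dx[(4*x**5 + 20*x**3 - 4*x**2 + 10*x + 5*atan(x) + 2*atan(3*x))/4] = (180*x**8 + 740*x**6 - 72*x**5 + 710*x**4 - 80*x**3 + 211*x**2 - 8*x + 21)/(36*x**4 + 40*x**2 + 4), which equals G'(x).

G(x) = (4*x**5 + 20*x**3 - 4*x**2 + 10*x + 5*atan(x) + 2*atan(3*x))/4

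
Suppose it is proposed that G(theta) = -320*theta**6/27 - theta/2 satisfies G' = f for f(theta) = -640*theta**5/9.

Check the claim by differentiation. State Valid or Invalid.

d/dtheta[G] = -640*theta**5/9 - 1/2
d/dtheta[G] - f(theta) = -1/2 != 0.

Invalid: d/dtheta[G] - f = -1/2, which is not 0.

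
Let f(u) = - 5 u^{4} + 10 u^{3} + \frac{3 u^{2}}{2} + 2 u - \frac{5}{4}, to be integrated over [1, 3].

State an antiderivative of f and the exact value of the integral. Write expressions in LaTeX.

Antiderivative: F(u) = \frac{- 4 u^{5} + 10 u^{4} + 2 u^{3} + 4 u^{2} - 5 u - 1}{4}; value = - \frac{47}{2}

Integrate term by term and add the pieces.
F(u) = \frac{- 4 u^{5} + 10 u^{4} + 2 u^{3} + 4 u^{2} - 5 u - 1}{4} is an antiderivative of f.
Check: d/du[\frac{- 4 u^{5} + 10 u^{4} + 2 u^{3} + 4 u^{2} - 5 u - 1}{4}] = - 5 u^{4} + 10 u^{3} + \frac{3 u^{2}}{2} + 2 u - \frac{5}{4} = f(u).
F(3) = -22; F(1) = \frac{3}{2}.
Integral = F(3) - F(1) = - \frac{47}{2}.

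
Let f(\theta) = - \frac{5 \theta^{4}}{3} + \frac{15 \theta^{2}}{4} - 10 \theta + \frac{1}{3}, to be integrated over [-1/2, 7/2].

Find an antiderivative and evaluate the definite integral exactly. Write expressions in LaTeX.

The integrand splits into summands that can be handled one at a time.
F(\theta) = - \frac{\theta^{5}}{3} + \frac{5 \theta^{3}}{4} - 5 \theta^{2} + \frac{\theta}{3} is an antiderivative of f.
Check: d/d\theta[- \frac{\theta^{5}}{3} + \frac{5 \theta^{3}}{4} - 5 \theta^{2} + \frac{\theta}{3}] = - \frac{5 \theta^{4}}{3} + \frac{15 \theta^{2}}{4} - 10 \theta + \frac{1}{3} = f(\theta).
F(7/2) = - \frac{2905}{16}; F(-1/2) = - \frac{25}{16}.
Integral = F(7/2) - F(-1/2) = -180.

Antiderivative: F(\theta) = - \frac{\theta^{5}}{3} + \frac{5 \theta^{3}}{4} - 5 \theta^{2} + \frac{\theta}{3}; value = -180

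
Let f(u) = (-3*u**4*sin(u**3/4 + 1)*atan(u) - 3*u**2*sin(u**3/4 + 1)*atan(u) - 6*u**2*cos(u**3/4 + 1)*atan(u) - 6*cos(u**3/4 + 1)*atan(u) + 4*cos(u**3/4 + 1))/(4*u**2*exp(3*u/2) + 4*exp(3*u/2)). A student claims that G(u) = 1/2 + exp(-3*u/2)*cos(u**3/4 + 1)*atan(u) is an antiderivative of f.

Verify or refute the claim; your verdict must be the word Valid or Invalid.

d/du[G] = (-3*u**4*sin(u**3/4 + 1)*atan(u) - 3*u**2*sin(u**3/4 + 1)*atan(u) - 6*u**2*cos(u**3/4 + 1)*atan(u) - 6*cos(u**3/4 + 1)*atan(u) + 4*cos(u**3/4 + 1))/(4*u**2*exp(3*u/2) + 4*exp(3*u/2))
This equals f(u) exactly, so the claim holds.

Valid. The derivative of G reproduces f.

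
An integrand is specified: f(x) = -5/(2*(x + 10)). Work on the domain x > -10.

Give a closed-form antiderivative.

A first test for any F(x): its x-derivative must equal f(x) identically.
Check: d/dx[-5*log(x/2 + 5)/2] = -5/(2*x + 20), which equals f(x).

An antiderivative is F(x) = -5*log(x/2 + 5)/2.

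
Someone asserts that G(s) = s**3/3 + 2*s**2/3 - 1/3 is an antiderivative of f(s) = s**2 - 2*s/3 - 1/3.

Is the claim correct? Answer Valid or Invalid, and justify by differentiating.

d/ds[G] = s**2 + 4*s/3
d/ds[G] - f(s) = 2*s + 1/3 != 0.

Invalid: d/ds[G] - f = 2*s + 1/3, which is not 0.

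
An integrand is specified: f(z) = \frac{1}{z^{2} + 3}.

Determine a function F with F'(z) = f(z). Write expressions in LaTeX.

An antiderivative is F(z) = \frac{\sqrt{3} \operatorname{atan}{\left(\frac{\sqrt{3} z}{3} \right)}}{3}.

Since d/dz undoes antidifferentiation here, F'(z) = f(z) is required of F(z).
Check: d/dz[\frac{\sqrt{3} \operatorname{atan}{\left(\frac{\sqrt{3} z}{3} \right)}}{3}] = \frac{1}{z^{2} + 3} = f(z).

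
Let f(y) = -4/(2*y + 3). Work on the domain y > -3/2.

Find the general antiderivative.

F(y) = -2*log(2*y + 3) + C

An antiderivative F(y) passes only if d/dy[F] lands on f(y) exactly.
Check: d/dy[-2*log(2*y + 3)] = -4/(2*y + 3) = f(y).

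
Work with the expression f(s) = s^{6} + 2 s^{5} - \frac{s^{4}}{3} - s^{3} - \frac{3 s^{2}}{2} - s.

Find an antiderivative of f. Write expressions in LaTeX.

An antiderivative is F(s) = \frac{s^{7}}{7} + \frac{s^{6}}{3} - \frac{s^{5}}{15} - \frac{s^{4}}{4} - \frac{s^{3}}{2} - \frac{s^{2}}{2}.

Integrate term by term and add the pieces.
Check: d/ds[\frac{s^{7}}{7} + \frac{s^{6}}{3} - \frac{s^{5}}{15} - \frac{s^{4}}{4} - \frac{s^{3}}{2} - \frac{s^{2}}{2}] = s^{6} + 2 s^{5} - \frac{s^{4}}{3} - s^{3} - \frac{3 s^{2}}{2} - s = f(s).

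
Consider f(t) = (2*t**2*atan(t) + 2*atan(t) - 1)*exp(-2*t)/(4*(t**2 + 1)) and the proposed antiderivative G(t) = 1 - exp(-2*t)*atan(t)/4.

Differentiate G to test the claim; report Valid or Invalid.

d/dt[G] = (2*t**2*atan(t) + 2*atan(t) - 1)/(4*t**2*exp(2*t) + 4*exp(2*t))
This equals f(t) exactly, so the claim holds.

Valid - differentiating G returns exactly f.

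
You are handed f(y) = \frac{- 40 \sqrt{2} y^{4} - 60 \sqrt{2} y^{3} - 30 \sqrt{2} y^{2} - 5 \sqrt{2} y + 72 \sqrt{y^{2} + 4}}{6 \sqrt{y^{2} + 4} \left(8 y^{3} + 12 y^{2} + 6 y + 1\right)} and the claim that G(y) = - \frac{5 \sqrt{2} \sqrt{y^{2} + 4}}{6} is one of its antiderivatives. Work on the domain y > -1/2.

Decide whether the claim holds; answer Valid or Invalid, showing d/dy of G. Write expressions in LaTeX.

d/dy[G] = - \frac{5 \sqrt{2} y}{6 \sqrt{y^{2} + 4}}
d/dy[G] - f(y) = - \frac{12}{8 y^{3} + 12 y^{2} + 6 y + 1} != 0.

Invalid: d/dy[G] - f = - \frac{12}{8 y^{3} + 12 y^{2} + 6 y + 1}, which is not 0.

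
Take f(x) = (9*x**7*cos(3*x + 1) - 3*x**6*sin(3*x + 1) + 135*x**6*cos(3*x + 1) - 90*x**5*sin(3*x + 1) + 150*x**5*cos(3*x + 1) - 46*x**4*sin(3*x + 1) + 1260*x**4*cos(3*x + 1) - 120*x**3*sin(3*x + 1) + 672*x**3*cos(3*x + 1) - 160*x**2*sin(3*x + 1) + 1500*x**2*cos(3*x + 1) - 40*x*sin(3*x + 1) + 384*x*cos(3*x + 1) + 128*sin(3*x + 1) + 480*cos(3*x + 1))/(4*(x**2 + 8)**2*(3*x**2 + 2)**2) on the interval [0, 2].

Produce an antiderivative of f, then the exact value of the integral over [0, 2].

Antiderivative: F(x) = (x**3 + 15*x**2 + 8*x + 10)*sin(3*x + 1)/(4*(x**2 + 8)*(3*x**2 + 2)); value = -5*sin(1)/32 + 47*sin(7)/336

f has the shape u'v + uv' for u = x/(12*(x**2 + 2/3)) + 5/(8*(x**2/2 + 4)) and v = sin(3*x + 1) — it is the derivative of the product u*v.
F(x) = (x**3 + 15*x**2 + 8*x + 10)*sin(3*x + 1)/(4*(x**2 + 8)*(3*x**2 + 2)) is an antiderivative of f.
Check: d/dx[(x**3 + 15*x**2 + 8*x + 10)*sin(3*x + 1)/(4*(x**2 + 8)*(3*x**2 + 2))] = (9*x**7*cos(3*x + 1) - 3*x**6*sin(3*x + 1) + 135*x**6*cos(3*x + 1) - 90*x**5*sin(3*x + 1) + 150*x**5*cos(3*x + 1) - 46*x**4*sin(3*x + 1) + 1260*x**4*cos(3*x + 1) - 120*x**3*sin(3*x + 1) + 672*x**3*cos(3*x + 1) - 160*x**2*sin(3*x + 1) + 1500*x**2*cos(3*x + 1) - 40*x*sin(3*x + 1) + 384*x*cos(3*x + 1) + 128*sin(3*x + 1) + 480*cos(3*x + 1))/(36*x**8 + 624*x**6 + 3088*x**4 + 3328*x**2 + 1024), which equals f(x).
F(2) = 47*sin(7)/336; F(0) = 5*sin(1)/32.
Integral = F(2) - F(0) = -5*sin(1)/32 + 47*sin(7)/336.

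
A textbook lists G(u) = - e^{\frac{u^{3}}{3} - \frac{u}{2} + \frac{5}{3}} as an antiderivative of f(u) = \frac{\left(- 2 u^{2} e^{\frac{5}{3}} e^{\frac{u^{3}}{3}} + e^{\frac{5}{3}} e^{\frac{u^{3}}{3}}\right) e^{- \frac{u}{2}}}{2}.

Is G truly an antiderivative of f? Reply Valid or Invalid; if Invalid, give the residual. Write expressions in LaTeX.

Valid. The derivative of G reproduces f.

d/du[G] = - u^{2} e^{\frac{5}{3}} e^{- \frac{u}{2}} e^{\frac{u^{3}}{3}} + \frac{e^{\frac{5}{3}} e^{- \frac{u}{2}} e^{\frac{u^{3}}{3}}}{2}
This equals f(u) exactly, so the claim holds.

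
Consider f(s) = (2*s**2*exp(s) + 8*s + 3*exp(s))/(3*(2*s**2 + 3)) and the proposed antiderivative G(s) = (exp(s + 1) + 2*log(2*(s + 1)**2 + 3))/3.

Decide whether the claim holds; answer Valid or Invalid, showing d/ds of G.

Invalid: d/ds[G] - f = (-4*s**4*exp(s) + 4*exp(1)*s**4*exp(s) - 8*s**3*exp(s) + 8*exp(1)*s**3*exp(s) - 16*s**2*exp(s) + 16*exp(1)*s**2*exp(s) - 16*s**2 - 12*s*exp(s) + 12*exp(1)*s*exp(s) - 16*s - 15*exp(s) + 15*exp(1)*exp(s) + 24)/(12*s**4 + 24*s**3 + 48*s**2 + 36*s + 45), which is not 0.

d/ds[G] = (2*exp(1)*s**2*exp(s) + 4*exp(1)*s*exp(s) + 8*s + 5*exp(1)*exp(s) + 8)/(6*s**2 + 12*s + 15)
d/ds[G] - f(s) = (-4*s**4*exp(s) + 4*exp(1)*s**4*exp(s) - 8*s**3*exp(s) + 8*exp(1)*s**3*exp(s) - 16*s**2*exp(s) + 16*exp(1)*s**2*exp(s) - 16*s**2 - 12*s*exp(s) + 12*exp(1)*s*exp(s) - 16*s - 15*exp(s) + 15*exp(1)*exp(s) + 24)/(12*s**4 + 24*s**3 + 48*s**2 + 36*s + 45) != 0.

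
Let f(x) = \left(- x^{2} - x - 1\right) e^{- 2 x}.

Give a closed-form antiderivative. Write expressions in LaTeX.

f has the shape u'v + uv' for u = \frac{x^{2}}{2} + x + 1 and v = e^{- 2 x} — it is the derivative of the product u*v.
Check: d/dx[\frac{\left(x^{2} + 2 x + 2\right) e^{- 2 x}}{2}] = \left(- x^{2} - x - 1\right) e^{- 2 x} = f(x).

An antiderivative is F(x) = \frac{\left(x^{2} + 2 x + 2\right) e^{- 2 x}}{2}.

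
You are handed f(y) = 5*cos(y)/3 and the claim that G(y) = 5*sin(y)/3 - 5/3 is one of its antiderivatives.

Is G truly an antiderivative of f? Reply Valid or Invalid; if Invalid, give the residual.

d/dy[G] = 5*cos(y)/3
This equals f(y) exactly, so the claim holds.

Valid - differentiating G returns exactly f.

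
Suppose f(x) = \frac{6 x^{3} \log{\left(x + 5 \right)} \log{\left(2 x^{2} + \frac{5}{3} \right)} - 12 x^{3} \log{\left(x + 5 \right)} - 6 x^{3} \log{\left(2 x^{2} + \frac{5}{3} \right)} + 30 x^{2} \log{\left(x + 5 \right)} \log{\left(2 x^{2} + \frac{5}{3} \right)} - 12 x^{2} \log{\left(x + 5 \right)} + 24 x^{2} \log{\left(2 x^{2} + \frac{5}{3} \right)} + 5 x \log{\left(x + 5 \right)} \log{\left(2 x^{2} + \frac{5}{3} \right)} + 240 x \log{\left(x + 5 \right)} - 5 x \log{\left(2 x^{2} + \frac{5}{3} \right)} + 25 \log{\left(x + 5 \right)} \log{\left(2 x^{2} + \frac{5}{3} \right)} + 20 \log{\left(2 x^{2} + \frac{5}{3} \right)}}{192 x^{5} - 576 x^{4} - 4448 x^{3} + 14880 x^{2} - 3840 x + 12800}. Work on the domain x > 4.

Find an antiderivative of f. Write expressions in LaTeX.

A first test for any F(x): its x-derivative must equal f(x) identically.
Check: d/dx[- \frac{\log{\left(x + 5 \right)} \log{\left(2 x^{2} + \frac{5}{3} \right)}}{32 x - 128}] = \frac{6 x^{3} \log{\left(x + 5 \right)} \log{\left(2 x^{2} + \frac{5}{3} \right)} - 12 x^{3} \log{\left(x + 5 \right)} - 6 x^{3} \log{\left(2 x^{2} + \frac{5}{3} \right)} + 30 x^{2} \log{\left(x + 5 \right)} \log{\left(2 x^{2} + \frac{5}{3} \right)} - 12 x^{2} \log{\left(x + 5 \right)} + 24 x^{2} \log{\left(2 x^{2} + \frac{5}{3} \right)} + 5 x \log{\left(x + 5 \right)} \log{\left(2 x^{2} + \frac{5}{3} \right)} + 240 x \log{\left(x + 5 \right)} - 5 x \log{\left(2 x^{2} + \frac{5}{3} \right)} + 25 \log{\left(x + 5 \right)} \log{\left(2 x^{2} + \frac{5}{3} \right)} + 20 \log{\left(2 x^{2} + \frac{5}{3} \right)}}{192 x^{5} - 576 x^{4} - 4448 x^{3} + 14880 x^{2} - 3840 x + 12800} = f(x).

An antiderivative is F(x) = - \frac{\log{\left(x + 5 \right)} \log{\left(2 x^{2} + \frac{5}{3} \right)}}{32 x - 128}.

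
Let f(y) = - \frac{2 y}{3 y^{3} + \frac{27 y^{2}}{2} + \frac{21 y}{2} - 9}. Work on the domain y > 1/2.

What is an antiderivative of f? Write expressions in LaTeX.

An antiderivative is F(y) = - \frac{4 \log{\left(y - \frac{1}{2} \right)}}{105} - \frac{8 \log{\left(y + 2 \right)}}{15} + \frac{4 \log{\left(y + 3 \right)}}{7}.

The denominator factors as 3 \left(y + 2\right) \left(y + 3\right) \left(2 y - 1\right); partial fractions split f into directly integrable pieces: - \frac{8}{105 \left(2 y - 1\right)} + \frac{4}{7 \left(y + 3\right)} - \frac{8}{15 \left(y + 2\right)}.
Check: d/dy[- \frac{4 \log{\left(y - \frac{1}{2} \right)}}{105} - \frac{8 \log{\left(y + 2 \right)}}{15} + \frac{4 \log{\left(y + 3 \right)}}{7}] = - \frac{4 y}{6 y^{3} + 27 y^{2} + 21 y - 18}, which equals f(y).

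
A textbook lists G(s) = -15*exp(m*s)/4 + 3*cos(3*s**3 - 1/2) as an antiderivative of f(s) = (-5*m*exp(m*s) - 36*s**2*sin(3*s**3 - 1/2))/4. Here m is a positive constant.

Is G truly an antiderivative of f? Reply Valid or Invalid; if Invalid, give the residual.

Invalid: d/ds[G] - f = -5*m*exp(m*s)/2 - 18*s**2*sin(3*s**3 - 1/2), which is not 0.

d/ds[G] = -15*m*exp(m*s)/4 - 27*s**2*sin(3*s**3 - 1/2)
d/ds[G] - f(s) = -5*m*exp(m*s)/2 - 18*s**2*sin(3*s**3 - 1/2) != 0.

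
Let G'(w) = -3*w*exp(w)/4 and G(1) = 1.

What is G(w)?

G(w) = -(3*w*exp(w) - 3*exp(w) - 4)/4

G'(w) has the shape u'v + uv' for u = 3/4 - 3*w/4 and v = exp(w) — it is the derivative of the product u*v.
A general antiderivative is (3 - 3*w)*exp(w)/4 + C.
The condition gives C = 1 - (0) = 1.
So G(w) = -(3*w*exp(w) - 3*exp(w) - 4)/4.
Check: d/dw[-(3*w*exp(w) - 3*exp(w) - 4)/4] = -3*w*exp(w)/4 = G'(w).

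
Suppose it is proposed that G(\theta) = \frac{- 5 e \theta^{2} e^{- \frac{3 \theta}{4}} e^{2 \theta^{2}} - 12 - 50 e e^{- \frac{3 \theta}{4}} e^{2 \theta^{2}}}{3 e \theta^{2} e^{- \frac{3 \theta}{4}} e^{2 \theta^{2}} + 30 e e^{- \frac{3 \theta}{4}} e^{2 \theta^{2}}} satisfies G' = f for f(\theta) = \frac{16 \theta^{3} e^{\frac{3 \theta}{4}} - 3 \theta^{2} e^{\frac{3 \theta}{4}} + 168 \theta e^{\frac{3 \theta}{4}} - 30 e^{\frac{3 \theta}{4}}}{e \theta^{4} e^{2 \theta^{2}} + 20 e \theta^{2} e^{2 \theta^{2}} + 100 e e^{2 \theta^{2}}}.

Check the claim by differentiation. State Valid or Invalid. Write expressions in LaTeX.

Valid: G'(\theta) = f(\theta).

d/d\theta[G] = \frac{16 \theta^{3} e^{\frac{3 \theta}{2}} - 3 \theta^{2} e^{\frac{3 \theta}{2}} + 168 \theta e^{\frac{3 \theta}{2}} - 30 e^{\frac{3 \theta}{2}}}{e \theta^{4} e^{\frac{3 \theta}{4}} e^{2 \theta^{2}} + 20 e \theta^{2} e^{\frac{3 \theta}{4}} e^{2 \theta^{2}} + 100 e e^{\frac{3 \theta}{4}} e^{2 \theta^{2}}}
This equals f(\theta) exactly, so the claim holds.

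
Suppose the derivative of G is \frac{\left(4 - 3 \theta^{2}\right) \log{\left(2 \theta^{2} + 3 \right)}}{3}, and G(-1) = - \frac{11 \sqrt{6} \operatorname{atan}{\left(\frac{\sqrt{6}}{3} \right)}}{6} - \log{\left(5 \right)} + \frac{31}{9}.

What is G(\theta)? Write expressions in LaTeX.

A candidate passes only if d/d\theta[G] lands on the given G'(\theta) exactly.
A general antiderivative is \frac{2 \theta^{3}}{9} - \frac{11 \theta}{3} + \left(- \frac{\theta^{3}}{3} + \frac{4 \theta}{3}\right) \log{\left(2 \theta^{2} + 3 \right)} + \frac{11 \sqrt{6} \operatorname{atan}{\left(\frac{\sqrt{6} \theta}{3} \right)}}{6} + C.
The condition gives C = - \frac{11 \sqrt{6} \operatorname{atan}{\left(\frac{\sqrt{6}}{3} \right)}}{6} - \log{\left(5 \right)} + \frac{31}{9} - (- \frac{11 \sqrt{6} \operatorname{atan}{\left(\frac{\sqrt{6}}{3} \right)}}{6} - \log{\left(5 \right)} + \frac{31}{9}) = 0.
So G(\theta) = \frac{- 6 \theta^{3} \log{\left(2 \theta^{2} + 3 \right)} + 4 \theta^{3} + 24 \theta \log{\left(2 \theta^{2} + 3 \right)} - 66 \theta + 33 \sqrt{6} \operatorname{atan}{\left(\frac{\sqrt{6} \theta}{3} \right)}}{18}.
Check: d/d\theta[\frac{- 6 \theta^{3} \log{\left(2 \theta^{2} + 3 \right)} + 4 \theta^{3} + 24 \theta \log{\left(2 \theta^{2} + 3 \right)} - 66 \theta + 33 \sqrt{6} \operatorname{atan}{\left(\frac{\sqrt{6} \theta}{3} \right)}}{18}] = - \theta^{2} \log{\left(2 \theta^{2} + 3 \right)} + \frac{4 \log{\left(2 \theta^{2} + 3 \right)}}{3}, which equals G'(\theta).

G(\theta) = \frac{- 6 \theta^{3} \log{\left(2 \theta^{2} + 3 \right)} + 4 \theta^{3} + 24 \theta \log{\left(2 \theta^{2} + 3 \right)} - 66 \theta + 33 \sqrt{6} \operatorname{atan}{\left(\frac{\sqrt{6} \theta}{3} \right)}}{18}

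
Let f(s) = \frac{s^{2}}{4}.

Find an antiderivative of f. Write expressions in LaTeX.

An antiderivative is F(s) = \frac{s^{3}}{12}.

Whatever form F(s) takes, F'(s) = f(s) is non-negotiable.
Check: d/ds[\frac{s^{3}}{12}] = \frac{s^{2}}{4} = f(s).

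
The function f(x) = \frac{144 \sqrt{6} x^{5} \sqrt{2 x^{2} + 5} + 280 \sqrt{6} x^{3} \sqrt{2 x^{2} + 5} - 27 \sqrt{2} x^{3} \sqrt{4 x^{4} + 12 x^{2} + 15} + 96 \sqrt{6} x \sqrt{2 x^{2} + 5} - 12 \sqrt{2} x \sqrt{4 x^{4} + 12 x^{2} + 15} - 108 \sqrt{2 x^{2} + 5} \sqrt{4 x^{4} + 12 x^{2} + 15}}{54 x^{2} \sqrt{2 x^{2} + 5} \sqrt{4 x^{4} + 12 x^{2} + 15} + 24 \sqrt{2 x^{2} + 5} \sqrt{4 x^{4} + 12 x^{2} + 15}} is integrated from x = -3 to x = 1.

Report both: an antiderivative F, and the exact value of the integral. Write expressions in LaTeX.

For F(x) to be correct the identity F'(x) - f(x) = 0 must hold.
F(x) = - \frac{\sqrt{x^{2} + \frac{5}{2}}}{2} + 2 \sqrt{\frac{2 x^{4}}{3} + 2 x^{2} + \frac{5}{2}} - 3 \operatorname{atan}{\left(\frac{3 x}{2} \right)} is an antiderivative of f.
Check: d/dx[- \frac{\sqrt{x^{2} + \frac{5}{2}}}{2} + 2 \sqrt{\frac{2 x^{4}}{3} + 2 x^{2} + \frac{5}{2}} - 3 \operatorname{atan}{\left(\frac{3 x}{2} \right)}] = \frac{144 \sqrt{6} x^{5} \sqrt{2 x^{2} + 5} + 280 \sqrt{6} x^{3} \sqrt{2 x^{2} + 5} - 27 \sqrt{2} x^{3} \sqrt{4 x^{4} + 12 x^{2} + 15} + 96 \sqrt{6} x \sqrt{2 x^{2} + 5} - 12 \sqrt{2} x \sqrt{4 x^{4} + 12 x^{2} + 15} - 108 \sqrt{2 x^{2} + 5} \sqrt{4 x^{4} + 12 x^{2} + 15}}{54 x^{2} \sqrt{2 x^{2} + 5} \sqrt{4 x^{4} + 12 x^{2} + 15} + 24 \sqrt{2 x^{2} + 5} \sqrt{4 x^{4} + 12 x^{2} + 15}} = f(x).
F(1) = - 3 \operatorname{atan}{\left(\frac{3}{2} \right)} - \frac{\sqrt{14}}{4} + \frac{\sqrt{186}}{3}; F(-3) = - \frac{\sqrt{46}}{4} + 3 \operatorname{atan}{\left(\frac{9}{2} \right)} + \sqrt{298}.
Integral = F(1) - F(-3) = - \sqrt{298} - 3 \operatorname{atan}{\left(\frac{9}{2} \right)} - 3 \operatorname{atan}{\left(\frac{3}{2} \right)} - \frac{\sqrt{14}}{4} + \frac{\sqrt{46}}{4} + \frac{\sqrt{186}}{3}.

Antiderivative: F(x) = - \frac{\sqrt{x^{2} + \frac{5}{2}}}{2} + 2 \sqrt{\frac{2 x^{4}}{3} + 2 x^{2} + \frac{5}{2}} - 3 \operatorname{atan}{\left(\frac{3 x}{2} \right)}; value = - \sqrt{298} - 3 \operatorname{atan}{\left(\frac{9}{2} \right)} - 3 \operatorname{atan}{\left(\frac{3}{2} \right)} - \frac{\sqrt{14}}{4} + \frac{\sqrt{46}}{4} + \frac{\sqrt{186}}{3}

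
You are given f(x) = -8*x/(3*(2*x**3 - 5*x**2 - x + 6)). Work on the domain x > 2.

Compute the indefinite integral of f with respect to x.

F(x) = -16*log(x - 2)/9 + 8*log(x - 3/2)/5 + 8*log(x + 1)/45 + C

The denominator factors as 3*(x - 2)*(x + 1)*(2*x - 3); partial fractions split f into directly integrable pieces: 16/(5*(2*x - 3)) + 8/(45*(x + 1)) - 16/(9*(x - 2)).
Check: d/dx[-16*log(x - 2)/9 + 8*log(x - 3/2)/5 + 8*log(x + 1)/45] = -8*x/(6*x**3 - 15*x**2 - 3*x + 18), which equals f(x).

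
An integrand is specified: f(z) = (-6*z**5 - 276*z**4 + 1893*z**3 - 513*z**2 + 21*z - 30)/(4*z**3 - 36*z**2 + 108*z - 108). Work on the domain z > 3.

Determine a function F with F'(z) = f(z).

An antiderivative is F(z) = -3*(2*z**5/3 + z**4 + z**3 - 5*z + 2*(5*z**2 - z)**2 + 5/2)/(4*(z - 3)**2).

f has the shape u'v + uv' for u = -3/(4*(z - 3)**2) and v = 2*z**5/3 + z**4 + z**3 - 5*z + 2*(5*z**2 - z)**2 + 5/2 — it is the derivative of the product u*v.
Check: d/dz[-3*(2*z**5/3 + z**4 + z**3 - 5*z + 2*(5*z**2 - z)**2 + 5/2)/(4*(z - 3)**2)] = (-6*z**5 - 276*z**4 + 1893*z**3 - 513*z**2 + 21*z - 30)/(4*z**3 - 36*z**2 + 108*z - 108) = f(z).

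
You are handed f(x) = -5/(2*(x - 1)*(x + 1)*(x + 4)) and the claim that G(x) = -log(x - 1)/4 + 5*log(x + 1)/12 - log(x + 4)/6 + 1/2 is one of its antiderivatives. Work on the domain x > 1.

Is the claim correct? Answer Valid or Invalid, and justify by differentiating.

d/dx[G] = -5/(2*x**3 + 8*x**2 - 2*x - 8)
This equals f(x) exactly, so the claim holds.

Valid - the claim checks out under differentiation.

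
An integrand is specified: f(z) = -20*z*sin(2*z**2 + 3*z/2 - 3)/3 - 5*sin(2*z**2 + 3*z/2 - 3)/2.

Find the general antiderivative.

F(z) = 5*cos(2*z**2 + 3*z/2 - 3)/3 + C

The substitution u = 2*z**2 + 3*z/2 - 3 works: f is exactly (dF/du)*(du/dz) for that inner function.
Check: d/dz[5*cos(2*z**2 + 3*z/2 - 3)/3] = -20*z*sin(2*z**2 + 3*z/2 - 3)/3 - 5*sin(2*z**2 + 3*z/2 - 3)/2 = f(z).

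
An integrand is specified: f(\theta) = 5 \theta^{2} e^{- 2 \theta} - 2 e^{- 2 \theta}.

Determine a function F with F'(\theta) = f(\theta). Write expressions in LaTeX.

Recognize the product-rule pattern: f = u'v + uv' with u = - \frac{5 \theta^{2}}{2} - \frac{5 \theta}{2} - \frac{1}{4}, v = e^{- 2 \theta}, so integration by parts undoes it.
Check: d/d\theta[- \frac{5 \theta^{2} e^{- 2 \theta}}{2} - \frac{5 \theta e^{- 2 \theta}}{2} - \frac{e^{- 2 \theta}}{4}] = \left(5 \theta^{2} - 2\right) e^{- 2 \theta}, which equals f(\theta).

An antiderivative is F(\theta) = - \frac{5 \theta^{2} e^{- 2 \theta}}{2} - \frac{5 \theta e^{- 2 \theta}}{2} - \frac{e^{- 2 \theta}}{4}.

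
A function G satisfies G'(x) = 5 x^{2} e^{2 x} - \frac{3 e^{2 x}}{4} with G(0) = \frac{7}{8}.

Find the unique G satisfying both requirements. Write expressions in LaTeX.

G(x) = \frac{5 x^{2} e^{2 x}}{2} - \frac{5 x e^{2 x}}{2} + \frac{7 e^{2 x}}{8}

Recognize the product-rule pattern: G'(x) = u'v + uv' with u = \frac{5 x^{2}}{2} - \frac{5 x}{2} + \frac{7}{8}, v = e^{2 x}, so integration by parts undoes it.
A general antiderivative is \frac{\left(20 x^{2} - 20 x + 7\right) e^{2 x}}{8} + C.
The condition gives C = \frac{7}{8} - (\frac{7}{8}) = 0.
So G(x) = \frac{5 x^{2} e^{2 x}}{2} - \frac{5 x e^{2 x}}{2} + \frac{7 e^{2 x}}{8}.
Check: d/dx[\frac{5 x^{2} e^{2 x}}{2} - \frac{5 x e^{2 x}}{2} + \frac{7 e^{2 x}}{8}] = 5 x^{2} e^{2 x} - \frac{3 e^{2 x}}{4} = G'(x).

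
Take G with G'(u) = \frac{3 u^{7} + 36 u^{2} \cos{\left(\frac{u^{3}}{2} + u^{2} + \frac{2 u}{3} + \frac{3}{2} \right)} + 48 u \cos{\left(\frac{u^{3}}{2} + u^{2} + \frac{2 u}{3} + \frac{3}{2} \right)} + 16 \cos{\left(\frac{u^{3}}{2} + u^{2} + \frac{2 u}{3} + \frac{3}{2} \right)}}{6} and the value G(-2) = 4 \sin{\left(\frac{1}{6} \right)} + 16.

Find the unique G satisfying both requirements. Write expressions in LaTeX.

Any candidate G(u) must reproduce the stated G'(u) exactly.
A general antiderivative is \frac{u^{8}}{16} + 4 \sin{\left(\frac{u^{3}}{2} + u^{2} + \frac{2 u}{3} + \frac{3}{2} \right)} + C.
The condition gives C = 4 \sin{\left(\frac{1}{6} \right)} + 16 - (4 \sin{\left(\frac{1}{6} \right)} + 16) = 0.
So G(u) = \frac{u^{8} + 64 \sin{\left(\frac{u^{3}}{2} + u^{2} + \frac{2 u}{3} + \frac{3}{2} \right)}}{16}.
Check: d/du[\frac{u^{8} + 64 \sin{\left(\frac{u^{3}}{2} + u^{2} + \frac{2 u}{3} + \frac{3}{2} \right)}}{16}] = \frac{u^{7}}{2} + 6 u^{2} \cos{\left(\frac{u^{3}}{2} + u^{2} + \frac{2 u}{3} + \frac{3}{2} \right)} + 8 u \cos{\left(\frac{u^{3}}{2} + u^{2} + \frac{2 u}{3} + \frac{3}{2} \right)} + \frac{8 \cos{\left(\frac{u^{3}}{2} + u^{2} + \frac{2 u}{3} + \frac{3}{2} \right)}}{3}, which equals G'(u).

G(u) = \frac{u^{8} + 64 \sin{\left(\frac{u^{3}}{2} + u^{2} + \frac{2 u}{3} + \frac{3}{2} \right)}}{16}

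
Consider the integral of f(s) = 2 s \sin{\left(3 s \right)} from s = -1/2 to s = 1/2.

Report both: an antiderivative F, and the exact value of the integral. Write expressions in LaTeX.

Antiderivative: F(s) = - \frac{2 s \cos{\left(3 s \right)}}{3} + \frac{2 \sin{\left(3 s \right)}}{9}; value = - \frac{2 \cos{\left(\frac{3}{2} \right)}}{3} + \frac{4 \sin{\left(\frac{3}{2} \right)}}{9}

An antiderivative F(s) passes only if d/ds[F] lands on f(s) exactly.
F(s) = - \frac{2 s \cos{\left(3 s \right)}}{3} + \frac{2 \sin{\left(3 s \right)}}{9} is an antiderivative of f.
Check: d/ds[- \frac{2 s \cos{\left(3 s \right)}}{3} + \frac{2 \sin{\left(3 s \right)}}{9}] = 2 s \sin{\left(3 s \right)} = f(s).
F(1/2) = - \frac{\cos{\left(\frac{3}{2} \right)}}{3} + \frac{2 \sin{\left(\frac{3}{2} \right)}}{9}; F(-1/2) = - \frac{2 \sin{\left(\frac{3}{2} \right)}}{9} + \frac{\cos{\left(\frac{3}{2} \right)}}{3}.
Integral = F(1/2) - F(-1/2) = - \frac{2 \cos{\left(\frac{3}{2} \right)}}{3} + \frac{4 \sin{\left(\frac{3}{2} \right)}}{9}.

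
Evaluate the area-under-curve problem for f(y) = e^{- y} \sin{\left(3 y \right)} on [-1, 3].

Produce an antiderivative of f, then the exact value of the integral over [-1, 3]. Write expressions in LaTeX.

Antiderivative: F(y) = \frac{\left(- \sin{\left(3 y \right)} - 3 \cos{\left(3 y \right)}\right) e^{- y}}{10}; value = \frac{3 e \cos{\left(3 \right)}}{10} - \frac{e \sin{\left(3 \right)}}{10} - \frac{\sin{\left(9 \right)}}{10 e^{3}} - \frac{3 \cos{\left(9 \right)}}{10 e^{3}}

Check any antiderivative F(y) by computing F'(y) and comparing it with f(y).
F(y) = \frac{\left(- \sin{\left(3 y \right)} - 3 \cos{\left(3 y \right)}\right) e^{- y}}{10} is an antiderivative of f.
Check: d/dy[\frac{\left(- \sin{\left(3 y \right)} - 3 \cos{\left(3 y \right)}\right) e^{- y}}{10}] = e^{- y} \sin{\left(3 y \right)} = f(y).
F(3) = - \frac{\sin{\left(9 \right)}}{10 e^{3}} - \frac{3 \cos{\left(9 \right)}}{10 e^{3}}; F(-1) = \frac{e \sin{\left(3 \right)}}{10} - \frac{3 e \cos{\left(3 \right)}}{10}.
Integral = F(3) - F(-1) = \frac{3 e \cos{\left(3 \right)}}{10} - \frac{e \sin{\left(3 \right)}}{10} - \frac{\sin{\left(9 \right)}}{10 e^{3}} - \frac{3 \cos{\left(9 \right)}}{10 e^{3}}.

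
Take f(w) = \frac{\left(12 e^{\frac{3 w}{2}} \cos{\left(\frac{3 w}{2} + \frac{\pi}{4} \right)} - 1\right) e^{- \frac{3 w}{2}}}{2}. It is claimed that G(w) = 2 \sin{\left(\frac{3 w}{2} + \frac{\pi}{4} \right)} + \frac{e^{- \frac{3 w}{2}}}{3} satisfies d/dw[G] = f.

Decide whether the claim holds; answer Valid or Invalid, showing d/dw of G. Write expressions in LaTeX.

d/dw[G] = \frac{\left(6 e^{\frac{3 w}{2}} \cos{\left(\frac{3 w}{2} + \frac{\pi}{4} \right)} - 1\right) e^{- \frac{3 w}{2}}}{2}
d/dw[G] - f(w) = - 3 \cos{\left(\frac{3 w}{2} + \frac{\pi}{4} \right)} != 0.

Invalid: d/dw[G] - f = - 3 \cos{\left(\frac{3 w}{2} + \frac{\pi}{4} \right)}, which is not 0.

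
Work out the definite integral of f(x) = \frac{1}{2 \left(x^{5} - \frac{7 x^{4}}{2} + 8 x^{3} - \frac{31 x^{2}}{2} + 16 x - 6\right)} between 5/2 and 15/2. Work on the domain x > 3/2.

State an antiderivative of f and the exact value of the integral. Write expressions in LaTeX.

The denominator factors as \left(x - 1\right)^{2} \left(2 x - 3\right) \left(x^{2} + 4\right); partial fractions split f into directly integrable pieces: \frac{1}{25 \left(x^{2} + 4\right)} + \frac{16}{25 \left(2 x - 3\right)} - \frac{8}{25 \left(x - 1\right)} - \frac{1}{5 \left(x - 1\right)^{2}}.
F(x) = \frac{16 \left(x - 1\right) \log{\left(x - \frac{3}{2} \right)} - 16 \left(x - 1\right) \log{\left(x - 1 \right)} + \left(x - 1\right) \operatorname{atan}{\left(\frac{x}{2} \right)} + 10}{50 \left(x - 1\right)} is an antiderivative of f.
Check: d/dx[\frac{16 \left(x - 1\right) \log{\left(x - \frac{3}{2} \right)} - 16 \left(x - 1\right) \log{\left(x - 1 \right)} + \left(x - 1\right) \operatorname{atan}{\left(\frac{x}{2} \right)} + 10}{50 \left(x - 1\right)}] = \frac{1}{2 x^{5} - 7 x^{4} + 16 x^{3} - 31 x^{2} + 32 x - 12}, which equals f(x).
F(15/2) = - \frac{8 \log{\left(\frac{13}{2} \right)}}{25} + \frac{\operatorname{atan}{\left(\frac{15}{4} \right)}}{50} + \frac{2}{65} + \frac{8 \log{\left(6 \right)}}{25}; F(5/2) = - \frac{8 \log{\left(\frac{3}{2} \right)}}{25} + \frac{\operatorname{atan}{\left(\frac{5}{4} \right)}}{50} + \frac{2}{15}.
Integral = F(15/2) - F(5/2) = - \frac{8 \log{\left(\frac{13}{2} \right)}}{25} - \frac{4}{39} - \frac{\operatorname{atan}{\left(\frac{5}{4} \right)}}{50} + \frac{\operatorname{atan}{\left(\frac{15}{4} \right)}}{50} + \frac{8 \log{\left(\frac{3}{2} \right)}}{25} + \frac{8 \log{\left(6 \right)}}{25}.

Antiderivative: F(x) = \frac{16 \left(x - 1\right) \log{\left(x - \frac{3}{2} \right)} - 16 \left(x - 1\right) \log{\left(x - 1 \right)} + \left(x - 1\right) \operatorname{atan}{\left(\frac{x}{2} \right)} + 10}{50 \left(x - 1\right)}; value = - \frac{8 \log{\left(\frac{13}{2} \right)}}{25} - \frac{4}{39} - \frac{\operatorname{atan}{\left(\frac{5}{4} \right)}}{50} + \frac{\operatorname{atan}{\left(\frac{15}{4} \right)}}{50} + \frac{8 \log{\left(\frac{3}{2} \right)}}{25} + \frac{8 \log{\left(6 \right)}}{25}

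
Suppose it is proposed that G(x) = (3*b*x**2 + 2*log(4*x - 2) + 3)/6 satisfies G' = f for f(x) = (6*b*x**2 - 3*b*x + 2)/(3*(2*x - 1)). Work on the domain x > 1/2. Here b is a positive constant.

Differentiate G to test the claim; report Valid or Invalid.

Valid - the claim checks out under differentiation.

d/dx[G] = (6*b*x**2 - 3*b*x + 2)/(6*x - 3)
This equals f(x) exactly, so the claim holds.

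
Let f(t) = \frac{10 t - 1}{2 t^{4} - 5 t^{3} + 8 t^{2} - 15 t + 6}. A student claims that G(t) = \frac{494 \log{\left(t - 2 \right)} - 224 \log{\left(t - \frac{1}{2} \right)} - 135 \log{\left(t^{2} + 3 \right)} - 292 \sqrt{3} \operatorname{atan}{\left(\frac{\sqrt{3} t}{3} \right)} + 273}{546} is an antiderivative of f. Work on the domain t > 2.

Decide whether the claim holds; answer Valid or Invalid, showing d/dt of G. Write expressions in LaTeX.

Valid - differentiating G returns exactly f.

d/dt[G] = \frac{10 t - 1}{2 t^{4} - 5 t^{3} + 8 t^{2} - 15 t + 6}
This equals f(t) exactly, so the claim holds.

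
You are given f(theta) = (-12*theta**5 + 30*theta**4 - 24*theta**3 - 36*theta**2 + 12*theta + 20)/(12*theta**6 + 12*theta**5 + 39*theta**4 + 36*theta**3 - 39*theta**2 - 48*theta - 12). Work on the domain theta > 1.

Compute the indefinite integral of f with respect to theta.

Factor the denominator (3*(theta - 1)*(theta + 1)*(2*theta + 1)**2*(theta**2 + 4)) and decompose: f = 28*(47*theta + 393)/(4335*(theta**2 + 4)) + 2/(7803*(2*theta + 1)) - 164/(153*(2*theta + 1)**2) - 19/(15*(theta + 1)) - 1/(27*(theta - 1)); each piece integrates to a log, atan, or power term.
Check: d/dtheta[(-2890*theta*log(theta - 1) + 10*theta*log(theta + 1/2) - 98838*theta*log(theta + 1) + 11844*theta*log(theta**2 + 4) + 99036*theta*atan(theta/2) - 1445*log(theta - 1) + 5*log(theta + 1/2) - 49419*log(theta + 1) + 5922*log(theta**2 + 4) + 49518*atan(theta/2) + 20910)/(39015*(2*theta + 1))] = (-12*theta**5 + 30*theta**4 - 24*theta**3 - 36*theta**2 + 12*theta + 20)/(12*theta**6 + 12*theta**5 + 39*theta**4 + 36*theta**3 - 39*theta**2 - 48*theta - 12) = f(theta).

F(theta) = (-2890*theta*log(theta - 1) + 10*theta*log(theta + 1/2) - 98838*theta*log(theta + 1) + 11844*theta*log(theta**2 + 4) + 99036*theta*atan(theta/2) - 1445*log(theta - 1) + 5*log(theta + 1/2) - 49419*log(theta + 1) + 5922*log(theta**2 + 4) + 49518*atan(theta/2) + 20910)/(39015*(2*theta + 1)) + C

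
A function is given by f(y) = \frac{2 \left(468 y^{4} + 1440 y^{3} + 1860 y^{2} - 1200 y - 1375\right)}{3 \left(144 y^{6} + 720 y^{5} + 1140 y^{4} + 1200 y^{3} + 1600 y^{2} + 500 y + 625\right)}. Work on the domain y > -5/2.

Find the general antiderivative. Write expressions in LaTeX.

F(y) = \frac{- 30 y^{2} - 24 y \left(2 y + 5\right) - 25}{3 \left(2 y + 5\right) \left(6 y^{2} + 5\right)} + C

For F(y) to be correct the identity F'(y) - f(y) = 0 must hold.
Check: d/dy[\frac{- 30 y^{2} - 24 y \left(2 y + 5\right) - 25}{3 \left(2 y + 5\right) \left(6 y^{2} + 5\right)}] = \frac{936 y^{4} + 2880 y^{3} + 3720 y^{2} - 2400 y - 2750}{432 y^{6} + 2160 y^{5} + 3420 y^{4} + 3600 y^{3} + 4800 y^{2} + 1500 y + 1875}, which equals f(y).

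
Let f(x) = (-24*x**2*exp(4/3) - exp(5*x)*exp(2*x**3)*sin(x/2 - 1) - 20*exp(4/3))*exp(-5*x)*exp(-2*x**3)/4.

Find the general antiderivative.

Check any antiderivative F(x) by computing F'(x) and comparing it with f(x).
Check: d/dx[(cos(x/2 - 1) + 2*exp(4/3)*exp(-5*x)*exp(-2*x**3))/2] = (-24*x**2*exp(4/3) - exp(5*x)*exp(2*x**3)*sin(x/2 - 1) - 20*exp(4/3))*exp(-5*x)*exp(-2*x**3)/4 = f(x).

F(x) = (cos(x/2 - 1) + 2*exp(4/3)*exp(-5*x)*exp(-2*x**3))/2 + C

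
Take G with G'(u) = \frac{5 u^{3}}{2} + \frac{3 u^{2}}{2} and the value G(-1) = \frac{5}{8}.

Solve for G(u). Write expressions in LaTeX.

Integrate term by term and add the pieces.
A general antiderivative is \frac{5 u^{4}}{8} + \frac{u^{3}}{2} + C.
The condition gives C = \frac{5}{8} - (\frac{1}{8}) = \frac{1}{2}.
So G(u) = \frac{5 u^{4}}{8} + \frac{u^{3}}{2} + \frac{1}{2}.
Check: d/du[\frac{5 u^{4}}{8} + \frac{u^{3}}{2} + \frac{1}{2}] = \frac{5 u^{3}}{2} + \frac{3 u^{2}}{2} = G'(u).

G(u) = \frac{5 u^{4}}{8} + \frac{u^{3}}{2} + \frac{1}{2}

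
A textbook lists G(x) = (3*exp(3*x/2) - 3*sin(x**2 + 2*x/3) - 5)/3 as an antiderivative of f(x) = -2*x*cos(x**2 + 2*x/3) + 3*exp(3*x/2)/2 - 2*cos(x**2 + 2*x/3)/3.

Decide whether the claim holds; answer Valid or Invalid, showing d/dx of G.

d/dx[G] = -2*x*cos(x**2 + 2*x/3) + 3*exp(3*x/2)/2 - 2*cos(x**2 + 2*x/3)/3
This equals f(x) exactly, so the claim holds.

Valid. The derivative of G reproduces f.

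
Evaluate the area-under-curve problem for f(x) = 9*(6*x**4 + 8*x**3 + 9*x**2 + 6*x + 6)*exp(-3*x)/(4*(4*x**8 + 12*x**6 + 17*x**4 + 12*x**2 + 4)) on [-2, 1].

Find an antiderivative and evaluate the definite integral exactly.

Recognize the product-rule pattern: f = u'v + uv' with u = -3/(4*(2*x**4/3 + x**2 + 2/3)), v = exp(-3*x), so integration by parts undoes it.
F(x) = -9/(8*x**4*exp(3*x) + 12*x**2*exp(3*x) + 8*exp(3*x)) is an antiderivative of f.
Check: d/dx[-9/(8*x**4*exp(3*x) + 12*x**2*exp(3*x) + 8*exp(3*x))] = (54*x**4 + 72*x**3 + 81*x**2 + 54*x + 54)/(16*x**8*exp(3*x) + 48*x**6*exp(3*x) + 68*x**4*exp(3*x) + 48*x**2*exp(3*x) + 16*exp(3*x)), which equals f(x).
F(1) = -9*exp(-3)/28; F(-2) = -9*exp(6)/184.
Integral = F(1) - F(-2) = -9*exp(-3)/28 + 9*exp(6)/184.

Antiderivative: F(x) = -9/(8*x**4*exp(3*x) + 12*x**2*exp(3*x) + 8*exp(3*x)); value = -9*exp(-3)/28 + 9*exp(6)/184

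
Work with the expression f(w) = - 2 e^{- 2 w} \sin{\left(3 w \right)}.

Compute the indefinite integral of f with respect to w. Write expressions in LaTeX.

F(w) = \frac{4 e^{- 2 w} \sin{\left(3 w \right)}}{13} + \frac{6 e^{- 2 w} \cos{\left(3 w \right)}}{13} + C

Since d/dw undoes antidifferentiation here, F'(w) = f(w) is required of F(w).
Check: d/dw[\frac{4 e^{- 2 w} \sin{\left(3 w \right)}}{13} + \frac{6 e^{- 2 w} \cos{\left(3 w \right)}}{13}] = - 2 e^{- 2 w} \sin{\left(3 w \right)} = f(w).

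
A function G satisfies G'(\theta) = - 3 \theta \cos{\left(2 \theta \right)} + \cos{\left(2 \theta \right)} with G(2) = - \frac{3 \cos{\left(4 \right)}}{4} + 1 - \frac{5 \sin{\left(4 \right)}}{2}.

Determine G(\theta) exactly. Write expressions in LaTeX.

G(\theta) = \frac{- 6 \theta \sin{\left(2 \theta \right)} + 2 \sin{\left(2 \theta \right)} - 3 \cos{\left(2 \theta \right)} + 4}{4}

Integrate term by term and add the pieces.
A general antiderivative is - \frac{3 \theta \sin{\left(2 \theta \right)}}{2} + \frac{\sin{\left(2 \theta \right)}}{2} - \frac{3 \cos{\left(2 \theta \right)}}{4} + C.
The condition gives C = - \frac{3 \cos{\left(4 \right)}}{4} + 1 - \frac{5 \sin{\left(4 \right)}}{2} - (- \frac{3 \cos{\left(4 \right)}}{4} - \frac{5 \sin{\left(4 \right)}}{2}) = 1.
So G(\theta) = \frac{- 6 \theta \sin{\left(2 \theta \right)} + 2 \sin{\left(2 \theta \right)} - 3 \cos{\left(2 \theta \right)} + 4}{4}.
Check: d/d\theta[\frac{- 6 \theta \sin{\left(2 \theta \right)} + 2 \sin{\left(2 \theta \right)} - 3 \cos{\left(2 \theta \right)} + 4}{4}] = - 3 \theta \cos{\left(2 \theta \right)} + \cos{\left(2 \theta \right)} = G'(\theta).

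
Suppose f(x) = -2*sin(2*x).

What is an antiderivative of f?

An antiderivative is F(x) = cos(2*x).

A first test for any F(x): its x-derivative must equal f(x) identically.
Check: d/dx[cos(2*x)] = -2*sin(2*x) = f(x).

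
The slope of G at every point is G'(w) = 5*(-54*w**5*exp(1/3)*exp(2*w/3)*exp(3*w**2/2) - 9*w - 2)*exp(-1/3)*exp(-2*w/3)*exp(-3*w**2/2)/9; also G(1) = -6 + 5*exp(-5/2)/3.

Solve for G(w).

Check a candidate G(w) by differentiating: d/dw[G] must match the given G'(w).
A general antiderivative is -5*w**6 + 5*exp(-3*w**2/2 - 2*w/3 - 1/3)/3 + C.
The condition gives C = -6 + 5*exp(-5/2)/3 - (-5 + 5*exp(-5/2)/3) = -1.
So G(w) = (-15*w**6 + 5*exp(-3*w**2/2 - 2*w/3 - 1/3) - 3)/3.
Check: d/dw[(-15*w**6 + 5*exp(-3*w**2/2 - 2*w/3 - 1/3) - 3)/3] = (-270*w**5*exp(1/3)*exp(2*w/3)*exp(3*w**2/2) - 45*w - 10)*exp(-1/3)*exp(-2*w/3)*exp(-3*w**2/2)/9, which equals G'(w).

G(w) = (-15*w**6 + 5*exp(-3*w**2/2 - 2*w/3 - 1/3) - 3)/3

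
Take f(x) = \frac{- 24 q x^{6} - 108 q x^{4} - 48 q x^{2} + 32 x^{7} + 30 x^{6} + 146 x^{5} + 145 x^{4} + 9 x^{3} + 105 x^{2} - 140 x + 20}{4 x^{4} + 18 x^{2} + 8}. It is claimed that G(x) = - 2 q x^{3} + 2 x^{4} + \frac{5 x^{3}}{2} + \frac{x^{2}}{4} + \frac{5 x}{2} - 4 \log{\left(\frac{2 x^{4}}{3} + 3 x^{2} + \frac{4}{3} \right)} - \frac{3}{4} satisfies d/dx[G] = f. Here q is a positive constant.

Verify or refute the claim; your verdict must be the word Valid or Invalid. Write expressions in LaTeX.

d/dx[G] = \frac{- 24 q x^{6} - 108 q x^{4} - 48 q x^{2} + 32 x^{7} + 30 x^{6} + 146 x^{5} + 145 x^{4} + 9 x^{3} + 105 x^{2} - 140 x + 20}{4 x^{4} + 18 x^{2} + 8}
This equals f(x) exactly, so the claim holds.

Valid. The derivative of G reproduces f.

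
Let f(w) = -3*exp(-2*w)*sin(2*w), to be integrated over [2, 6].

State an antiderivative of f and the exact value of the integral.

Recover f(w) by differentiating a candidate F(w); any mismatch rules it out.
F(w) = 3*(sin(2*w) + cos(2*w))*exp(-2*w)/4 is an antiderivative of f.
Check: d/dw[3*(sin(2*w) + cos(2*w))*exp(-2*w)/4] = -3*exp(-2*w)*sin(2*w) = f(w).
F(6) = 3*exp(-12)*sin(12)/4 + 3*exp(-12)*cos(12)/4; F(2) = 3*exp(-4)*sin(4)/4 + 3*exp(-4)*cos(4)/4.
Integral = F(6) - F(2) = 3*exp(-12)*sin(12)/4 + 3*exp(-12)*cos(12)/4 - 3*exp(-4)*cos(4)/4 - 3*exp(-4)*sin(4)/4.

Antiderivative: F(w) = 3*(sin(2*w) + cos(2*w))*exp(-2*w)/4; value = 3*exp(-12)*sin(12)/4 + 3*exp(-12)*cos(12)/4 - 3*exp(-4)*cos(4)/4 - 3*exp(-4)*sin(4)/4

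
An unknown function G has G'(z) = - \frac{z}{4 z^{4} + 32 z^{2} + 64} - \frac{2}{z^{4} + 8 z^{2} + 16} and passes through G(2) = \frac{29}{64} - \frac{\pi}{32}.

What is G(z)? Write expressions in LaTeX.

The integrand splits into summands that can be handled one at a time.
A general antiderivative is - \frac{2 z - 1}{8 z^{2} + 32} - \frac{\operatorname{atan}{\left(\frac{z}{2} \right)}}{8} + C.
The condition gives C = \frac{29}{64} - \frac{\pi}{32} - (- \frac{\pi}{32} - \frac{3}{64}) = \frac{1}{2}.
So G(z) = \frac{- z^{2} \operatorname{atan}{\left(\frac{z}{2} \right)} + 4 z^{2} - 2 z - 4 \operatorname{atan}{\left(\frac{z}{2} \right)} + 17}{8 z^{2} + 32}.
Check: d/dz[\frac{- z^{2} \operatorname{atan}{\left(\frac{z}{2} \right)} + 4 z^{2} - 2 z - 4 \operatorname{atan}{\left(\frac{z}{2} \right)} + 17}{8 z^{2} + 32}] = \frac{- z - 8}{4 z^{4} + 32 z^{2} + 64}, which equals G'(z).

G(z) = \frac{- z^{2} \operatorname{atan}{\left(\frac{z}{2} \right)} + 4 z^{2} - 2 z - 4 \operatorname{atan}{\left(\frac{z}{2} \right)} + 17}{8 z^{2} + 32}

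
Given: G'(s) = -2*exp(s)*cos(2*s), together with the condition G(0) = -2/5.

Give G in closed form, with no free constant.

Recover the given G'(s) by differentiating a candidate G(s); any mismatch rules it out.
A general antiderivative is -4*exp(s)*sin(2*s)/5 - 2*exp(s)*cos(2*s)/5 + C.
The condition gives C = -2/5 - (-2/5) = 0.
So G(s) = -4*exp(s)*sin(2*s)/5 - 2*exp(s)*cos(2*s)/5.
Check: d/ds[-4*exp(s)*sin(2*s)/5 - 2*exp(s)*cos(2*s)/5] = -2*exp(s)*cos(2*s) = G'(s).

G(s) = -4*exp(s)*sin(2*s)/5 - 2*exp(s)*cos(2*s)/5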